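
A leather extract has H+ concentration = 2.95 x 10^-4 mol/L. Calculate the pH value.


pH = -log10[H+]
pH = -log10(2.95 x 10^-4) = 3.53


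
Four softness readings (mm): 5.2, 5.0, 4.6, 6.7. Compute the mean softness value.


5.38 mm


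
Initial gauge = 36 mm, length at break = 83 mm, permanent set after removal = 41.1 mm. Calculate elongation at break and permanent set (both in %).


Elongation at break = 130.6%
Permanent set = 14.2%

Elongation at break = (83 - 36) / 36 x 100 = 130.6%
Permanent set = (41.1 - 36) / 36 x 100 = 14.2%


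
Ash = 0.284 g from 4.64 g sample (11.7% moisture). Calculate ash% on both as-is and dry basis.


As-is ash% = 0.284 / 4.64 x 100 = 6.12%
Dry mass = 4.64 x (100 - 11.7) / 100 = 4.09712 g
Dry-basis ash% = 0.284 / 4.09712 x 100 = 6.93%


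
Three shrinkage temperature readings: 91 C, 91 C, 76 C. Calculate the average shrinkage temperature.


86.0 C

Average = (91 + 91 + 76) / 3
Average = 258 / 3 = 86.0 C


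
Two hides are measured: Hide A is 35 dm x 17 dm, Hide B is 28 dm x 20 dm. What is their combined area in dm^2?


1155 dm^2


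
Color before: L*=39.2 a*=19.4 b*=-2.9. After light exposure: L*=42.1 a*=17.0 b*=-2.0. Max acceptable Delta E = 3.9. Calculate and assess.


Delta E = 3.87
Passes: Yes


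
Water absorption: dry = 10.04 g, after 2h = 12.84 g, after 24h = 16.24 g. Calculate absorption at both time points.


2h absorption = 27.9%
24h absorption = 61.8%


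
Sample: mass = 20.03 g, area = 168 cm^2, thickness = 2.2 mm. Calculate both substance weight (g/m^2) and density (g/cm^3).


SW = 20.03 / 168 x 10000 = 1192.3 g/m^2
Volume = 168 x 2.2 / 10 = 36.96 cm^3
Density = 20.03 / 36.96 = 0.542 g/cm^3


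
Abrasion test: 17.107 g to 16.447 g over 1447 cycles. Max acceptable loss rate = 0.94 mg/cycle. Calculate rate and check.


Loss = 17.107 - 16.447 = 0.660 g
Rate = 0.660 g / 1447 cycles x 1000 = 0.456 mg/cycle
Max = 0.94 mg/cycle
Passes: Yes


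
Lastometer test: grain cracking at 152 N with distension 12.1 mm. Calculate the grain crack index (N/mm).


Grain crack index = force / distension
Index = 152 / 12.1 = 12.6 N/mm


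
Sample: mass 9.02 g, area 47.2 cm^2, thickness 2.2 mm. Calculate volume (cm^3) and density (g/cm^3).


Thickness in cm = 2.2 / 10 = 0.22 cm
Volume = 47.2 x 0.22 = 10.384 cm^3
Density = 9.02 / 10.384 = 0.869 g/cm^3


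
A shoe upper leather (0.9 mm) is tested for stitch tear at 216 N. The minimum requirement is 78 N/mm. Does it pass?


STS = 240.0 N/mm
Passes: Yes


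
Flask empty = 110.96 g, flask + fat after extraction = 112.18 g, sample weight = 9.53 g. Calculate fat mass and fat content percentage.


Fat mass = 112.18 - 110.96 = 1.22 g
Fat% = 1.22 / 9.53 x 100 = 12.8%


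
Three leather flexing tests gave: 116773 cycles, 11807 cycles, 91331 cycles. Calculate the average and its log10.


Average = (116773 + 11807 + 91331) / 3 = 73304 cycles
log10(73304) = 4.87


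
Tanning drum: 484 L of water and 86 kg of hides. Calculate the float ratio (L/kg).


Float ratio = water / hide weight
Ratio = 484 / 86 = 5.6


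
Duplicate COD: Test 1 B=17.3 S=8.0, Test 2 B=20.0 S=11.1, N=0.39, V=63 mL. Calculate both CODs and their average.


COD1 = (17.3 - 8.0) x 0.39 x 8000 / 63 = 460.6 mg/L
COD2 = (20.0 - 11.1) x 0.39 x 8000 / 63 = 440.8 mg/L
Average = (460.6 + 440.8) / 2 = 450.7 mg/L


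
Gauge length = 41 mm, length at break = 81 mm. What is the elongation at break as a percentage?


97.6%


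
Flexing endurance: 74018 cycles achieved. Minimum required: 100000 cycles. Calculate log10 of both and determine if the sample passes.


log10(74018) = 4.87
log10(100000) = 5.00
Passes: No


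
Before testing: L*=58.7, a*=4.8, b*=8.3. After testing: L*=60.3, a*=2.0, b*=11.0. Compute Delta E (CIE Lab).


Delta E = 4.21


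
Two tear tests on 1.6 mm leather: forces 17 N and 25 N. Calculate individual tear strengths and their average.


Tear 1 = 17 / 1.6 = 10.6 N/mm
Tear 2 = 25 / 1.6 = 15.6 N/mm
Average = (10.6 + 15.6) / 2 = 13.1 N/mm


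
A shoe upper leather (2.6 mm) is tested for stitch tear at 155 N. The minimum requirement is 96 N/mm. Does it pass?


STS = 59.6 N/mm
Passes: No

STS = 155 / 2.6 = 59.6 N/mm
Minimum required: 96 N/mm
Passes: No


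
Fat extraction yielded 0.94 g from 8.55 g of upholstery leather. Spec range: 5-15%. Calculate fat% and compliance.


Fat content = 11.0%
Compliant: Yes


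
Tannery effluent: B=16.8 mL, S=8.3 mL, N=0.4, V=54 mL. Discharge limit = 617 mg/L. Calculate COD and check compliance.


COD = (16.8 - 8.3) x 0.4 x 8000 / 54 = 503.7 mg/L
Limit: 617 mg/L
Compliant: Yes


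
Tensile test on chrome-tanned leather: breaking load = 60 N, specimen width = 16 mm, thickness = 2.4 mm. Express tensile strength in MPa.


Cross-section = 16 x 2.4 = 38.4 mm^2
TS = 60 / 38.4 = 1.56 MPa
(1 N/mm^2 = 1 MPa)


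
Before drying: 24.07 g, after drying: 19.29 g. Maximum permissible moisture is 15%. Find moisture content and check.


Moisture content = 19.9%
Acceptable: No


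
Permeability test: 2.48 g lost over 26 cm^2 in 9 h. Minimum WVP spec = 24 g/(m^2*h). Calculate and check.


WVP = 105.98 g/(m^2*h)
Meets specification: Yes

WVP = 2.48 / (26 x 9) x 10000 = 105.98 g/(m^2*h)
Minimum: 24 g/(m^2*h)
Meets spec: Yes


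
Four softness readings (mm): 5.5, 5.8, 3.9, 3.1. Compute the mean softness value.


Sum = 5.5 + 5.8 + 3.9 + 3.1
Mean = 18.3 / 4 = 4.58 mm


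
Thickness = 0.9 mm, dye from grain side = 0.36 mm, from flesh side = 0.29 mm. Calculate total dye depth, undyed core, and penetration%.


Total dyed = 0.65 mm
Undyed core = 0.25 mm
Penetration = 72.2%

Total dyed = 0.36 + 0.29 = 0.65 mm
Undyed core = 0.9 - 0.65 = 0.25 mm
Penetration = 0.65 / 0.9 x 100 = 72.2%


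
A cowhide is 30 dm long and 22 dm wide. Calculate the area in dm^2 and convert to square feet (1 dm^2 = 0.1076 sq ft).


660 dm^2
71.02 sq ft


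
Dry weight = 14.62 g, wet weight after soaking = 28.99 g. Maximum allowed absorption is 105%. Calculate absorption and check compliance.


Absorption = 98.3%
Compliant: Yes

WA = (28.99 - 14.62) / 14.62 x 100 = 98.3%
Maximum allowed: 105%
Compliant: Yes


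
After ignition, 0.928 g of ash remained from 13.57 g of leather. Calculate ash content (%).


6.84%

Ash% = 0.928 / 13.57 x 100
Ash% = 6.84%


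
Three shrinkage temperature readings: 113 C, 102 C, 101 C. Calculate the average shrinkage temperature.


Average = (113 + 102 + 101) / 3
Average = 316 / 3 = 105.3 C


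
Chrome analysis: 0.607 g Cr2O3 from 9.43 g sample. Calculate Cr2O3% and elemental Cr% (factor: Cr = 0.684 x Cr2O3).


Cr2O3 = 6.44%
Cr = 4.40%


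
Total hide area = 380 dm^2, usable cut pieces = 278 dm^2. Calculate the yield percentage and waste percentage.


Yield = 73.2%
Waste = 26.8%


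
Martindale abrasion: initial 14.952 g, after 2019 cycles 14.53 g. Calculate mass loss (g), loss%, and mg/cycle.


Mass loss = 0.422 g
Loss = 2.82%
Rate = 0.209 mg/cycle

Loss = 14.952 - 14.53 = 0.422 g
Loss% = 0.422 / 14.952 x 100 = 2.82%
Rate = 0.422 / 2019 x 1000 = 0.209 mg/cycle


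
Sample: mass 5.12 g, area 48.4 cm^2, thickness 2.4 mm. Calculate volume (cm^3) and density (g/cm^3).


Volume = 11.616 cm^3
Density = 0.441 g/cm^3


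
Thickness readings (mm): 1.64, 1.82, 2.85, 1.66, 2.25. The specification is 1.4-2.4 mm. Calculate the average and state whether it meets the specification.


Average = 2.04 mm
Within specification: Yes

Sum = 10.22
Average = 10.22 / 5 = 2.04 mm
Specification range: 1.4 to 2.4 mm
Within spec: Yes


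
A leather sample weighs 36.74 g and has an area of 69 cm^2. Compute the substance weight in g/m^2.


Substance weight = mass / area x 10000
SW = 36.74 / 69 x 10000
SW = 5324.6 g/m^2


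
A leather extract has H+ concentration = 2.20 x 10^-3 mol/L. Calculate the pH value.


pH = -log10[H+]
pH = -log10(2.20 x 10^-3) = 2.66


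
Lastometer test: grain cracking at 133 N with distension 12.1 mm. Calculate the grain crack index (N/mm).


11.0 N/mm


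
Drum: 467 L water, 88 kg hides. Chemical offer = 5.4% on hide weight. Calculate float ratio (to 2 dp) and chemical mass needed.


Float ratio = 5.31
Chemical needed = 4.752 kg


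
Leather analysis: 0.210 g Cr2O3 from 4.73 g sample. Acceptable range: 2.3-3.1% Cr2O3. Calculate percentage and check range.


Cr2O3 = 4.44%
Within range: No

Cr2O3% = 0.210 / 4.73 x 100 = 4.44%
Acceptable range: 2.3 to 3.1%
Within range: No


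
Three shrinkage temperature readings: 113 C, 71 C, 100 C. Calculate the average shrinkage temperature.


Average = (113 + 71 + 100) / 3
Average = 284 / 3 = 94.7 C


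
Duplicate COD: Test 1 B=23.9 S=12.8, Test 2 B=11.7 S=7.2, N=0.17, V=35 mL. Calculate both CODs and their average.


COD1 = (23.9 - 12.8) x 0.17 x 8000 / 35 = 431.3 mg/L
COD2 = (11.7 - 7.2) x 0.17 x 8000 / 35 = 174.9 mg/L
Average = (431.3 + 174.9) / 2 = 303.1 mg/L


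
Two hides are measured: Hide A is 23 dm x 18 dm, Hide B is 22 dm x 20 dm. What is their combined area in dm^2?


854 dm^2

Hide A area = 23 x 18 = 414 dm^2
Hide B area = 22 x 20 = 440 dm^2
Total = 414 + 440 = 854 dm^2


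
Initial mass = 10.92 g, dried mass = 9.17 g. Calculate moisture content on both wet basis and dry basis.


Moisture lost = 10.92 - 9.17 = 1.75 g
Wet basis MC = 1.75 / 10.92 x 100 = 16.0%
Dry basis MC = 1.75 / 9.17 x 100 = 19.1%


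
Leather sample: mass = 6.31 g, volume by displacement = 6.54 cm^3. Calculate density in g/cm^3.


Density = mass / volume
Density = 6.31 / 6.54 = 0.965 g/cm^3


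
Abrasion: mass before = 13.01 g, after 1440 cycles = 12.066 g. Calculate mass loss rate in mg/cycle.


0.656 mg/cycle

Mass loss = 13.01 - 12.066 = 0.944 g
Rate = 0.944 / 1440 x 1000 = 0.656 mg/cycle


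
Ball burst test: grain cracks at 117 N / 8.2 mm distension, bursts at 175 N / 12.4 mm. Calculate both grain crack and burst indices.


Crack index = 117 / 8.2 = 14.3 N/mm
Burst index = 175 / 12.4 = 14.1 N/mm


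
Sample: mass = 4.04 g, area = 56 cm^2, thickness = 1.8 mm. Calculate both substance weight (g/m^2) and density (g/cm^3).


Substance weight = 721.4 g/m^2
Density = 0.401 g/cm^3


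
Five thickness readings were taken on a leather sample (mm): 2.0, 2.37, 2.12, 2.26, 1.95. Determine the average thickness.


2.14 mm

Sum = 2.0 + 2.37 + 2.12 + 2.26 + 1.95 = 10.70
Average = 10.70 / 5 = 2.14 mm


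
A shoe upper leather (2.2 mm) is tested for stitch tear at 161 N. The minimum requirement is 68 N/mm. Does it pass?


STS = 73.2 N/mm
Passes: Yes

STS = 161 / 2.2 = 73.2 N/mm
Minimum required: 68 N/mm
Passes: Yes


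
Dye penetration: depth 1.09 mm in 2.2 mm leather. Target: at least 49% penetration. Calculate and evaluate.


Penetration = 49.5%
Meets target: Yes

Penetration = 1.09 / 2.2 x 100 = 49.5%
Target: 49%
Meets target: Yes


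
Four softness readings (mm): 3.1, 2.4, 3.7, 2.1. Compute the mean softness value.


2.83 mm

Sum = 3.1 + 2.4 + 3.7 + 2.1
Mean = 11.3 / 4 = 2.83 mm


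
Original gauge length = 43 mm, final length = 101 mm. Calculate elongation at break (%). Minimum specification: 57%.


Elongation = 134.9%
Meets spec: Yes

Extension = 101 - 43 = 58 mm
Elongation = 58 / 43 x 100 = 134.9%
Minimum required: 57%
Meets specification: Yes


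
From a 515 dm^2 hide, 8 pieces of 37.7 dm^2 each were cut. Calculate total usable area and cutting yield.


Total usable = 8 x 37.7 = 301.6 dm^2
Yield = 301.6 / 515 x 100 = 58.6%


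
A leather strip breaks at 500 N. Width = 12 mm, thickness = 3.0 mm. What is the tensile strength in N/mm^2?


13.89 N/mm^2


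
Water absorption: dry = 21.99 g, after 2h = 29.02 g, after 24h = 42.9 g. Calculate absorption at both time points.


2h absorption = 32.0%
24h absorption = 95.1%


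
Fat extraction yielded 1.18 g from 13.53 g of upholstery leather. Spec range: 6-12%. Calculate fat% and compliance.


Fat content = 8.7%
Compliant: Yes

Fat% = 1.18 / 13.53 x 100 = 8.7%
Spec range: 6-12%
Compliant: Yes


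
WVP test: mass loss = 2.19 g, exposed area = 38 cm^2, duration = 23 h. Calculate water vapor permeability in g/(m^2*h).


WVP = mass_loss / (area x time) x 10000
WVP = 2.19 / (38 x 23) x 10000
WVP = 2.19 / 874 x 10000 = 25.06 g/(m^2*h)


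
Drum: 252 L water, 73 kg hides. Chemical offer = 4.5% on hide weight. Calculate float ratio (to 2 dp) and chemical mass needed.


Float ratio = 252 / 73 = 3.45
Chemical = 73 x 4.5 / 100 = 3.285 kg


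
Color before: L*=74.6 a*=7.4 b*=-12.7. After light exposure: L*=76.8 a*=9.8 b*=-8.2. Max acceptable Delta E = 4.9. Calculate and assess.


dL = 2.2, da = 2.4, db = 4.5
dE = sqrt((2.2)^2 + (2.4)^2 + (4.5)^2) = 5.55
Max = 4.9
Passes: No


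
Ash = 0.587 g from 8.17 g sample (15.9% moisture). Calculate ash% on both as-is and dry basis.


As-is ash% = 0.587 / 8.17 x 100 = 7.18%
Dry mass = 8.17 x (100 - 15.9) / 100 = 6.87097 g
Dry-basis ash% = 0.587 / 6.87097 x 100 = 8.54%


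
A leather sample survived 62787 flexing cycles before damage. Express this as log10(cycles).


4.80

log10(62787) = 4.80


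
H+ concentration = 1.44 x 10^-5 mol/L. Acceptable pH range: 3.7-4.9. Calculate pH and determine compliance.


pH = 4.84
Compliant: Yes

pH = -log10(1.44 x 10^-5) = 4.84
Range: 3.7 to 4.9
Compliant: Yes


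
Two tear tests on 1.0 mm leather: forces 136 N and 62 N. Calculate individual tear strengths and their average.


Tear 1 = 136.0 N/mm
Tear 2 = 62.0 N/mm
Average = 99.0 N/mm

Tear 1 = 136 / 1.0 = 136.0 N/mm
Tear 2 = 62 / 1.0 = 62.0 N/mm
Average = (136.0 + 62.0) / 2 = 99.0 N/mm


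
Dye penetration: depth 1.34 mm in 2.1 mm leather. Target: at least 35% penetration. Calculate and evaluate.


Penetration = 1.34 / 2.1 x 100 = 63.8%
Target: 35%
Meets target: Yes


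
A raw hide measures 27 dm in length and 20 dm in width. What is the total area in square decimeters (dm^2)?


Area = length x width
Area = 27 x 20 = 540 dm^2


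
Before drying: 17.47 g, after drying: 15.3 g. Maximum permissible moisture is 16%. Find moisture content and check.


MC = (17.47 - 15.3) / 17.47 x 100 = 12.4%
Maximum: 16%
Acceptable: Yes


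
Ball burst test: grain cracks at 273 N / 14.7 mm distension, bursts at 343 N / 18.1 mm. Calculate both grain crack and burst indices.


Crack index = 273 / 14.7 = 18.6 N/mm
Burst index = 343 / 18.1 = 19.0 N/mm


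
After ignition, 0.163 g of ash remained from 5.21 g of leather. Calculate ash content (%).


3.13%

Ash% = 0.163 / 5.21 x 100
Ash% = 3.13%


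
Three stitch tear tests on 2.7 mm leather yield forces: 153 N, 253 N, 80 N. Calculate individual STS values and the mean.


STS1 = 56.7 N/mm
STS2 = 93.7 N/mm
STS3 = 29.6 N/mm
Mean = 60.0 N/mm


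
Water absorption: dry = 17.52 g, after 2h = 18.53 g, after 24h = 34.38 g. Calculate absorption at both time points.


WA (2h) = (18.53 - 17.52) / 17.52 x 100 = 5.8%
WA (24h) = (34.38 - 17.52) / 17.52 x 100 = 96.2%


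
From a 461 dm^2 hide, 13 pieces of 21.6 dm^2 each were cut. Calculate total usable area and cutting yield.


Usable area = 280.8 dm^2
Yield = 60.9%

Total usable = 13 x 21.6 = 280.8 dm^2
Yield = 280.8 / 461 x 100 = 60.9%


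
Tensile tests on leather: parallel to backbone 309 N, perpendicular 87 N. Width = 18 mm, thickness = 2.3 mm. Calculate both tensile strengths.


Area = 18 x 2.3 = 41.4 mm^2
TS (parallel) = 309 / 41.4 = 7.46 N/mm^2
TS (perpendicular) = 87 / 41.4 = 2.10 N/mm^2


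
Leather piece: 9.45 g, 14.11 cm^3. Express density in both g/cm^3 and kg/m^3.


Density = 9.45 / 14.11 = 0.670 g/cm^3
Convert: 0.670 x 1000 = 670 kg/m^3


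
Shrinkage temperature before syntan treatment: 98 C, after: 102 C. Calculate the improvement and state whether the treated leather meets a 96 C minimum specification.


Improvement = 102 - 98 = 4 C
Spec check: 102 C >= 96 C? Yes


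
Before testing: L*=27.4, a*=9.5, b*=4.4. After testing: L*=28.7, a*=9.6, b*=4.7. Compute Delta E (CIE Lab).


Delta E = 1.34


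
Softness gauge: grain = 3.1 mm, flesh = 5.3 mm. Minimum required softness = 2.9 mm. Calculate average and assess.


Average softness = 4.20 mm
Meets requirement: Yes

Average = (3.1 + 5.3) / 2 = 4.20 mm
Minimum = 2.9 mm
Meets requirement: Yes


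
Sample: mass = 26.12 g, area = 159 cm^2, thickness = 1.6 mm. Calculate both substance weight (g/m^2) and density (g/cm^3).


SW = 26.12 / 159 x 10000 = 1642.8 g/m^2
Volume = 159 x 1.6 / 10 = 25.44 cm^3
Density = 26.12 / 25.44 = 1.027 g/cm^3


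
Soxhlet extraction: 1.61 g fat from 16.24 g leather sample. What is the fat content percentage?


Fat content = 1.61 / 16.24 x 100
Fat = 9.9%


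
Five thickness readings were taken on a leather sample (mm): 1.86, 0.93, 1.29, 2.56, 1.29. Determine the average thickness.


1.59 mm


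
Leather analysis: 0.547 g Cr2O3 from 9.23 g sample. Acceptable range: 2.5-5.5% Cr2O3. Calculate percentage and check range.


Cr2O3% = 0.547 / 9.23 x 100 = 5.93%
Acceptable range: 2.5 to 5.5%
Within range: No


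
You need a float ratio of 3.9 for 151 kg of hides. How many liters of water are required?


588.9 L

Water = hide weight x target ratio
Water = 151 x 3.9 = 588.9 L


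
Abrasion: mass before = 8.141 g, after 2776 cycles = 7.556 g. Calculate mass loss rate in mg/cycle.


0.211 mg/cycle

Mass loss = 8.141 - 7.556 = 0.585 g
Rate = 0.585 / 2776 x 1000 = 0.211 mg/cycle


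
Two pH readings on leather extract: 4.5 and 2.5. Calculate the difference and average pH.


Difference = 2.0
Average pH = 3.50


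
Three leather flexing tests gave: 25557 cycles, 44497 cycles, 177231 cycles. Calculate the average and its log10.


Average = (25557 + 44497 + 177231) / 3 = 82428 cycles
log10(82428) = 4.92


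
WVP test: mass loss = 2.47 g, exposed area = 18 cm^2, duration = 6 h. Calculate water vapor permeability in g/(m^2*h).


228.70 g/(m^2*h)


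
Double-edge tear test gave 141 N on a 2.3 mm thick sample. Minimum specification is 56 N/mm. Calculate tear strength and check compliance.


Tear strength = 61.3 N/mm
Compliant: Yes


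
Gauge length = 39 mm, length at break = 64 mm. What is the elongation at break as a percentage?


64.1%

Extension = 64 - 39 = 25 mm
Elongation = 25 / 39 x 100 = 64.1%


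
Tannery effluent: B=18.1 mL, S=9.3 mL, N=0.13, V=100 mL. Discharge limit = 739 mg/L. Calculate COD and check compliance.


COD = 91.5 mg/L
Compliant: Yes


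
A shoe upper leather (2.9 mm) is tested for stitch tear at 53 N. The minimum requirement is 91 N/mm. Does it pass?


STS = 53 / 2.9 = 18.3 N/mm
Minimum required: 91 N/mm
Passes: No


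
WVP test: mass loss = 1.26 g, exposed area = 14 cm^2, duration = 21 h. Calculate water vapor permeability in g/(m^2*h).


WVP = mass_loss / (area x time) x 10000
WVP = 1.26 / (14 x 21) x 10000
WVP = 1.26 / 294 x 10000 = 42.86 g/(m^2*h)


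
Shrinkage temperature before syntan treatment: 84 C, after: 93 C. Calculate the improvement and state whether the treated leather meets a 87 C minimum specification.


Improvement = 93 - 84 = 9 C
Spec check: 93 C >= 87 C? Yes


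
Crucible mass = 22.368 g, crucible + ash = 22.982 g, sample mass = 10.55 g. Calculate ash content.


Ash mass = 0.614 g
Ash content = 5.82%


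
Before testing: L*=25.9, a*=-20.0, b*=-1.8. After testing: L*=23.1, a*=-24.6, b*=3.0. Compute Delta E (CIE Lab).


Delta E = 7.21

dL = 23.1 - 25.9 = -2.8
da = -24.6 - (-20.0) = -4.6
db = 3.0 - (-1.8) = 4.8
dE = sqrt((-2.8)^2 + (-4.6)^2 + (4.8)^2) = 7.21


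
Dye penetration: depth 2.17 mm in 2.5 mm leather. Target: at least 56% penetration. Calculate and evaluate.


Penetration = 86.8%
Meets target: Yes

Penetration = 2.17 / 2.5 x 100 = 86.8%
Target: 56%
Meets target: Yes


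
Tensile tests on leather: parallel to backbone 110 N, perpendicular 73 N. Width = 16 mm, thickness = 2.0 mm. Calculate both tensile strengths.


Area = 16 x 2.0 = 32.0 mm^2
TS (parallel) = 110 / 32.0 = 3.44 N/mm^2
TS (perpendicular) = 73 / 32.0 = 2.28 N/mm^2


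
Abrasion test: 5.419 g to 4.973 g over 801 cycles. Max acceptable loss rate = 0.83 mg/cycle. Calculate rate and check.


Rate = 0.557 mg/cycle
Passes: Yes

Loss = 5.419 - 4.973 = 0.446 g
Rate = 0.446 g / 801 cycles x 1000 = 0.557 mg/cycle
Max = 0.83 mg/cycle
Passes: Yes


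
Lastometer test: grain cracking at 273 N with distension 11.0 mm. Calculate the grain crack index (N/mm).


Grain crack index = force / distension
Index = 273 / 11.0 = 24.8 N/mm


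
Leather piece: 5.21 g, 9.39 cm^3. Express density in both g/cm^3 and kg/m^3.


0.555 g/cm^3
555 kg/m^3

Density = 5.21 / 9.39 = 0.555 g/cm^3
Convert: 0.555 x 1000 = 555 kg/m^3


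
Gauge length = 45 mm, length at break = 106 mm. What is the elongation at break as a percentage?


Extension = 106 - 45 = 61 mm
Elongation = 61 / 45 x 100 = 135.6%


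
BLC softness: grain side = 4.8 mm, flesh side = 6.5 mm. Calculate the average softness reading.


Average = (4.8 + 6.5) / 2
Average = 5.65 mm


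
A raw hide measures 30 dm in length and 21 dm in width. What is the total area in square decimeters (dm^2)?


630 dm^2

Area = length x width
Area = 30 x 21 = 630 dm^2


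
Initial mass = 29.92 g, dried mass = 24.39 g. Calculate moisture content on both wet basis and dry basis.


Moisture lost = 29.92 - 24.39 = 5.53 g
Wet basis MC = 5.53 / 29.92 x 100 = 18.5%
Dry basis MC = 5.53 / 24.39 x 100 = 22.7%


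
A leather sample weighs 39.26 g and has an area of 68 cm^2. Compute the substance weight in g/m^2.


Substance weight = mass / area x 10000
SW = 39.26 / 68 x 10000
SW = 5773.5 g/m^2


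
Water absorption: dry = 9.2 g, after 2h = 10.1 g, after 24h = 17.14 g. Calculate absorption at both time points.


WA (2h) = (10.1 - 9.2) / 9.2 x 100 = 9.8%
WA (24h) = (17.14 - 9.2) / 9.2 x 100 = 86.3%


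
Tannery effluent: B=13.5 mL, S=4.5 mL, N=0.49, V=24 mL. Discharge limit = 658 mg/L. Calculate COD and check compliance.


COD = (13.5 - 4.5) x 0.49 x 8000 / 24 = 1470.0 mg/L
Limit: 658 mg/L
Compliant: No


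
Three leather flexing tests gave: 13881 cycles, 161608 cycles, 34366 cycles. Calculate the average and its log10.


Average = 69952 cycles
log10 = 4.84

Average = (13881 + 161608 + 34366) / 3 = 69952 cycles
log10(69952) = 4.84


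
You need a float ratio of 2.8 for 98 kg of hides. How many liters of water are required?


Water = hide weight x target ratio
Water = 98 x 2.8 = 274.4 L


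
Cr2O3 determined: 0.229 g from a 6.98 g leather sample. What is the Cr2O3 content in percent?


Cr2O3% = 0.229 / 6.98 x 100
Cr2O3% = 3.28%


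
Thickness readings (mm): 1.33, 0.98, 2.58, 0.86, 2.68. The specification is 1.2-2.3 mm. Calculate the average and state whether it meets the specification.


Sum = 8.43
Average = 8.43 / 5 = 1.69 mm
Specification range: 1.2 to 2.3 mm
Within spec: Yes


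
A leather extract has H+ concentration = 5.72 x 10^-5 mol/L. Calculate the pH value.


pH = -log10[H+]
pH = -log10(5.72 x 10^-5) = 4.24


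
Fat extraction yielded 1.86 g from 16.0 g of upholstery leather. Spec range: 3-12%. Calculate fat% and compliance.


Fat content = 11.6%
Compliant: Yes


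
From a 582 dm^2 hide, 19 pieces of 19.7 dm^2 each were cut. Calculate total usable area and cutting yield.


Usable area = 374.3 dm^2
Yield = 64.3%


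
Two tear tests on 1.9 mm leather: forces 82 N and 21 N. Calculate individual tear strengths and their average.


Tear 1 = 43.2 N/mm
Tear 2 = 11.1 N/mm
Average = 27.2 N/mm

Tear 1 = 82 / 1.9 = 43.2 N/mm
Tear 2 = 21 / 1.9 = 11.1 N/mm
Average = (43.2 + 11.1) / 2 = 27.2 N/mm


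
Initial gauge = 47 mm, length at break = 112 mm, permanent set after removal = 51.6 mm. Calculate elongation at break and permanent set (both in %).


Elongation at break = 138.3%
Permanent set = 9.8%

Elongation at break = (112 - 47) / 47 x 100 = 138.3%
Permanent set = (51.6 - 47) / 47 x 100 = 9.8%


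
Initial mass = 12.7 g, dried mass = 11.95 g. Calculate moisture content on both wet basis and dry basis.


Moisture lost = 12.7 - 11.95 = 0.75 g
Wet basis MC = 0.75 / 12.7 x 100 = 5.9%
Dry basis MC = 0.75 / 11.95 x 100 = 6.3%


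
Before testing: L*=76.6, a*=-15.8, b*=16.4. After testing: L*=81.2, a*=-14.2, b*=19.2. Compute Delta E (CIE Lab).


Delta E = 5.62

dL = 81.2 - 76.6 = 4.6
da = -14.2 - (-15.8) = 1.6
db = 19.2 - 16.4 = 2.8
dE = sqrt((4.6)^2 + (1.6)^2 + (2.8)^2) = 5.62


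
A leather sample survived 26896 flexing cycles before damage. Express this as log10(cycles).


4.43

log10(26896) = 4.43


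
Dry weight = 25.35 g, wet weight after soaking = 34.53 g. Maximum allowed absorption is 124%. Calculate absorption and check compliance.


WA = (34.53 - 25.35) / 25.35 x 100 = 36.2%
Maximum allowed: 124%
Compliant: Yes


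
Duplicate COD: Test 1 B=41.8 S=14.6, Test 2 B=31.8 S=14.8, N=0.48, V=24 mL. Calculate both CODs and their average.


COD1 = (41.8 - 14.6) x 0.48 x 8000 / 24 = 4352.0 mg/L
COD2 = (31.8 - 14.8) x 0.48 x 8000 / 24 = 2720.0 mg/L
Average = (4352.0 + 2720.0) / 2 = 3536.0 mg/L


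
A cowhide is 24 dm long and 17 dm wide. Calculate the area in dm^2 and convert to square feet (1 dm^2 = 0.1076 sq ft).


408 dm^2
43.90 sq ft

Area = 24 x 17 = 408 dm^2
Conversion: 408 x 0.1076 = 43.90 sq ft


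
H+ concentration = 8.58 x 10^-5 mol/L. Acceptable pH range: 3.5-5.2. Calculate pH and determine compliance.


pH = -log10(8.58 x 10^-5) = 4.07
Range: 3.5 to 5.2
Compliant: Yes


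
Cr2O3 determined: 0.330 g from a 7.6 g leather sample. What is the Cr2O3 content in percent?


4.34%


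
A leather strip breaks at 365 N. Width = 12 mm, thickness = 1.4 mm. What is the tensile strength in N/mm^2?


Cross-sectional area = 12 x 1.4 = 16.8 mm^2
Tensile strength = 365 / 16.8 = 21.73 N/mm^2


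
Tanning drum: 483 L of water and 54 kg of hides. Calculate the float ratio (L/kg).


8.9


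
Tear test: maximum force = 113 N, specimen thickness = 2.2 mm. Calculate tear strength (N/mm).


51.4 N/mm


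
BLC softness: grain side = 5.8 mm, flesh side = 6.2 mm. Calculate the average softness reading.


Average = (5.8 + 6.2) / 2
Average = 6.00 mm


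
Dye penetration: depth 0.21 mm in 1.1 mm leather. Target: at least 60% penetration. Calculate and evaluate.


Penetration = 0.21 / 1.1 x 100 = 19.1%
Target: 60%
Meets target: No


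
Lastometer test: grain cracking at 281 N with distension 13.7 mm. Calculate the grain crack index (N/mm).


Grain crack index = force / distension
Index = 281 / 13.7 = 20.5 N/mm


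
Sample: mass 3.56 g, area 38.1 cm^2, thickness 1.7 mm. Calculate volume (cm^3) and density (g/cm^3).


Thickness in cm = 1.7 / 10 = 0.17 cm
Volume = 38.1 x 0.17 = 6.477 cm^3
Density = 3.56 / 6.477 = 0.550 g/cm^3


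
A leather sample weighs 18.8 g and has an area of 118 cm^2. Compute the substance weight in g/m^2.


1593.2 g/m^2

Substance weight = mass / area x 10000
SW = 18.8 / 118 x 10000
SW = 1593.2 g/m^2


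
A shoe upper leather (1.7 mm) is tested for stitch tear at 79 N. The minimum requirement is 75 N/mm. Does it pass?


STS = 46.5 N/mm
Passes: No

STS = 79 / 1.7 = 46.5 N/mm
Minimum required: 75 N/mm
Passes: No


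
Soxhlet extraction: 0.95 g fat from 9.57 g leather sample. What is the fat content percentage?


Fat content = 0.95 / 9.57 x 100
Fat = 9.9%


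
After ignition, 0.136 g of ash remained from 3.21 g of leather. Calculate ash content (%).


Ash% = 0.136 / 3.21 x 100
Ash% = 4.24%


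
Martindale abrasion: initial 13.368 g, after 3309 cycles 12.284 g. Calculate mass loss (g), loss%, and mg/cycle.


Loss = 13.368 - 12.284 = 1.084 g
Loss% = 1.084 / 13.368 x 100 = 8.11%
Rate = 1.084 / 3309 x 1000 = 0.328 mg/cycle


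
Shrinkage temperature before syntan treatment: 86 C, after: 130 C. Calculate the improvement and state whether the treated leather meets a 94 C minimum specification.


Improvement = 130 - 86 = 44 C
Spec check: 130 C >= 94 C? Yes


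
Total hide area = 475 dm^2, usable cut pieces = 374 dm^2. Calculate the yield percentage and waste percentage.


Yield = 374 / 475 x 100 = 78.7%
Waste = 475 - 374 = 101 dm^2
Waste% = 100 - 78.7 = 21.3%


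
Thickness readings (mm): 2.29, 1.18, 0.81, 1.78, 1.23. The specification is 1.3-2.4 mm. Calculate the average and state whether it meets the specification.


Average = 1.46 mm
Within specification: Yes


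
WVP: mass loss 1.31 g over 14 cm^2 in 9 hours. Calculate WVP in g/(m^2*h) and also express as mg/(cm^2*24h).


WVP = 103.97 g/(m^2*h)
Daily rate = 249.52 mg/(cm^2*24h)


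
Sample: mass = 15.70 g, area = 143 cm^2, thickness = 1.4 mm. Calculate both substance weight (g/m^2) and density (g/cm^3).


SW = 15.70 / 143 x 10000 = 1097.9 g/m^2
Volume = 143 x 1.4 / 10 = 20.02 cm^3
Density = 15.70 / 20.02 = 0.784 g/cm^3


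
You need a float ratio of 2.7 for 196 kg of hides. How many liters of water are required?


529.2 L


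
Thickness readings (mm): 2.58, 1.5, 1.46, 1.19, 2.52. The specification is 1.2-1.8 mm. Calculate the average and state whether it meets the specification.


Sum = 9.25
Average = 9.25 / 5 = 1.85 mm
Specification range: 1.2 to 1.8 mm
Within spec: No


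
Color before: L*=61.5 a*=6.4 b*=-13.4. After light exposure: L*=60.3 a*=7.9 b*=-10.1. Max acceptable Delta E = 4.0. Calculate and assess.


Delta E = 3.82
Passes: Yes

dL = -1.2, da = 1.5, db = 3.3
dE = sqrt((-1.2)^2 + (1.5)^2 + (3.3)^2) = 3.82
Max = 4.0
Passes: Yes


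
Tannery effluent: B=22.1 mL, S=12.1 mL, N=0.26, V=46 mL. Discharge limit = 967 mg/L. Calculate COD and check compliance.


COD = (22.1 - 12.1) x 0.26 x 8000 / 46 = 452.2 mg/L
Limit: 967 mg/L
Compliant: Yes


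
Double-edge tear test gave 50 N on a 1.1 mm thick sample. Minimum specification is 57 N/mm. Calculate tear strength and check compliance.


Tear strength = 50 / 1.1 = 45.5 N/mm
Required minimum = 57 N/mm
Compliant: No


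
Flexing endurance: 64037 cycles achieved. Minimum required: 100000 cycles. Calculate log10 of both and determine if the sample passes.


Achieved: log10 = 4.81
Required: log10 = 5.00
Passes: No

log10(64037) = 4.81
log10(100000) = 5.00
Passes: No


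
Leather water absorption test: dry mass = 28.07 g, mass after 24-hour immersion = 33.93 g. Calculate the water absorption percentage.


Water absorbed = 33.93 - 28.07 = 5.86 g
WA% = 5.86 / 28.07 x 100 = 20.9%


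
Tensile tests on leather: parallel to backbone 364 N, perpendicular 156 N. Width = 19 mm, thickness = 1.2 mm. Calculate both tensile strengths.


Parallel = 15.96 N/mm^2
Perpendicular = 6.84 N/mm^2


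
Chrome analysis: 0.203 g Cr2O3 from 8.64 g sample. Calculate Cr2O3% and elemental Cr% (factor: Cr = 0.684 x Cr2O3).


Cr2O3 = 2.35%
Cr = 1.61%

Cr2O3% = 0.203 / 8.64 x 100 = 2.35%
Cr% = 2.35 x 0.684 = 1.61%


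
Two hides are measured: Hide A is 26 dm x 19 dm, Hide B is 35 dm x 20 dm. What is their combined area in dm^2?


1194 dm^2

Hide A area = 26 x 19 = 494 dm^2
Hide B area = 35 x 20 = 700 dm^2
Total = 494 + 700 = 1194 dm^2


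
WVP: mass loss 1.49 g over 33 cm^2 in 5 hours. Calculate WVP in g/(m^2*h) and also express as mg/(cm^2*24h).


WVP = 1.49 / (33 x 5) x 10000 = 90.30 g/(m^2*h)
Mass loss in mg = 1.49 x 1000 = 1490 mg
Per cm^2 per 24h in mg: 1490 x 24 / (33 x 5) = 35760 / 165 = 216.73 mg/(cm^2*24h)


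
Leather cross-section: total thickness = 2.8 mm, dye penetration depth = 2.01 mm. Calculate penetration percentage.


71.8%

Penetration% = 2.01 / 2.8 x 100
Penetration = 71.8%


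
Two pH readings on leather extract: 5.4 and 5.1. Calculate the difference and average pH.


Difference = |5.4 - 5.1| = 0.3
Average = (5.4 + 5.1) / 2 = 5.25


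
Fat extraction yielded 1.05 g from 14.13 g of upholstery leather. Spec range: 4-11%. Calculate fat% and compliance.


Fat content = 7.4%
Compliant: Yes


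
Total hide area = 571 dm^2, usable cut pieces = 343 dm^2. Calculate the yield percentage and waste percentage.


Yield = 343 / 571 x 100 = 60.1%
Waste = 571 - 343 = 228 dm^2
Waste% = 100 - 60.1 = 39.9%


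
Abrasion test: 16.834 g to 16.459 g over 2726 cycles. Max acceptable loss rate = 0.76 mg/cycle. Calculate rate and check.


Loss = 16.834 - 16.459 = 0.375 g
Rate = 0.375 g / 2726 cycles x 1000 = 0.138 mg/cycle
Max = 0.76 mg/cycle
Passes: Yes


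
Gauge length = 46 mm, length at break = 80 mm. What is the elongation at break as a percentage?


Extension = 80 - 46 = 34 mm
Elongation = 34 / 46 x 100 = 73.9%


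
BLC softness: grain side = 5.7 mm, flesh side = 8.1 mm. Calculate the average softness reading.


6.90 mm

Average = (5.7 + 8.1) / 2
Average = 6.90 mm


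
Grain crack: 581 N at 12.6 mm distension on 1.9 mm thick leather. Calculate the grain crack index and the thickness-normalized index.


Crack index = 46.1 N/mm
Normalized index = 24.3 N/mm per mm


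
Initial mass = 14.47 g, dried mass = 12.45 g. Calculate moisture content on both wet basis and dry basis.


Moisture lost = 14.47 - 12.45 = 2.02 g
Wet basis MC = 2.02 / 14.47 x 100 = 14.0%
Dry basis MC = 2.02 / 12.45 x 100 = 16.2%


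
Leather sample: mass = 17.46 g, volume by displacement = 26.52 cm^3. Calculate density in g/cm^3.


Density = mass / volume
Density = 17.46 / 26.52 = 0.658 g/cm^3


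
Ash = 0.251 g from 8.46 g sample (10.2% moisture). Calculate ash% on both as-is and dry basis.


As-is ash% = 0.251 / 8.46 x 100 = 2.97%
Dry mass = 8.46 x (100 - 10.2) / 100 = 7.59708 g
Dry-basis ash% = 0.251 / 7.59708 x 100 = 3.30%


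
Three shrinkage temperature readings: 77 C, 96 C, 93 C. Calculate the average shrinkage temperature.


Average = (77 + 96 + 93) / 3
Average = 266 / 3 = 88.7 C


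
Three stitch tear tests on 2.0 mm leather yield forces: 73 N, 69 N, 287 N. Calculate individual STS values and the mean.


STS1 = 73 / 2.0 = 36.5 N/mm
STS2 = 69 / 2.0 = 34.5 N/mm
STS3 = 287 / 2.0 = 143.5 N/mm
Mean = (36.5 + 34.5 + 143.5) / 3 = 71.5 N/mm


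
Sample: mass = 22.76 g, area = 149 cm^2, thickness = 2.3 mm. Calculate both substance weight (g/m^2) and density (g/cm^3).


Substance weight = 1527.5 g/m^2
Density = 0.664 g/cm^3

SW = 22.76 / 149 x 10000 = 1527.5 g/m^2
Volume = 149 x 2.3 / 10 = 34.27 cm^3
Density = 22.76 / 34.27 = 0.664 g/cm^3


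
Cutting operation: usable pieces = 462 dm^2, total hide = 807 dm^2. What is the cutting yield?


Yield = usable / total x 100
Yield = 462 / 807 x 100 = 57.2%


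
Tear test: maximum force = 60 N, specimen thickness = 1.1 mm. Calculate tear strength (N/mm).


54.5 N/mm


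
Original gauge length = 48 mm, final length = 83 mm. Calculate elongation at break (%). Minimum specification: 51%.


Elongation = 72.9%
Meets spec: Yes

Extension = 83 - 48 = 35 mm
Elongation = 35 / 48 x 100 = 72.9%
Minimum required: 51%
Meets specification: Yes


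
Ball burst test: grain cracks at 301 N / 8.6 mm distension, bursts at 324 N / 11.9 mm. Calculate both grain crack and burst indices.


Crack index = 35.0 N/mm
Burst index = 27.2 N/mm

Crack index = 301 / 8.6 = 35.0 N/mm
Burst index = 324 / 11.9 = 27.2 N/mm


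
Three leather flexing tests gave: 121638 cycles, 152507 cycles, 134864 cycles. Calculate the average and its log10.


Average = (121638 + 152507 + 134864) / 3 = 136336 cycles
log10(136336) = 5.13


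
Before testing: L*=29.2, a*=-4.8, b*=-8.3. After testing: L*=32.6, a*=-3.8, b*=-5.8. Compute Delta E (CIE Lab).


Delta E = 4.34

dL = 32.6 - 29.2 = 3.4
da = -3.8 - (-4.8) = 1.0
db = -5.8 - (-8.3) = 2.5
dE = sqrt((3.4)^2 + (1.0)^2 + (2.5)^2) = 4.34


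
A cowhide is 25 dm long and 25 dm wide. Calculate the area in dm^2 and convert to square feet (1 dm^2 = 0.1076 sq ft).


625 dm^2
67.25 sq ft

Area = 25 x 25 = 625 dm^2
Conversion: 625 x 0.1076 = 67.25 sq ft


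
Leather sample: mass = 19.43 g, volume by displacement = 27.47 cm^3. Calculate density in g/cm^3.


Density = mass / volume
Density = 19.43 / 27.47 = 0.707 g/cm^3


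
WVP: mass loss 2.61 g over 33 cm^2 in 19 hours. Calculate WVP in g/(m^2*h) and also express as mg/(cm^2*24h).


WVP = 41.63 g/(m^2*h)
Daily rate = 99.90 mg/(cm^2*24h)


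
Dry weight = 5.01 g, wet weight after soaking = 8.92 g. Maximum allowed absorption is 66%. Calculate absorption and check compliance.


WA = (8.92 - 5.01) / 5.01 x 100 = 78.0%
Maximum allowed: 66%
Compliant: No


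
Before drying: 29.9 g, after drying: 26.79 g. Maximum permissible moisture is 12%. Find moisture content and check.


MC = (29.9 - 26.79) / 29.9 x 100 = 10.4%
Maximum: 12%
Acceptable: Yes


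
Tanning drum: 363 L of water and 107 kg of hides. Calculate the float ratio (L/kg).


3.4

Float ratio = water / hide weight
Ratio = 363 / 107 = 3.4


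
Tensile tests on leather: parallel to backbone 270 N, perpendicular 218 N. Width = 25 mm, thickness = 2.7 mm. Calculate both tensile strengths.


Parallel = 4.00 N/mm^2
Perpendicular = 3.23 N/mm^2

Area = 25 x 2.7 = 67.5 mm^2
TS (parallel) = 270 / 67.5 = 4.00 N/mm^2
TS (perpendicular) = 218 / 67.5 = 3.23 N/mm^2


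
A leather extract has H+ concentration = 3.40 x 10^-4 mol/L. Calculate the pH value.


pH = -log10[H+]
pH = -log10(3.40 x 10^-4) = 3.47


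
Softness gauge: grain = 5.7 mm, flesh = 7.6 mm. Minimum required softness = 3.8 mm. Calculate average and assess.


Average = (5.7 + 7.6) / 2 = 6.65 mm
Minimum = 3.8 mm
Meets requirement: Yes


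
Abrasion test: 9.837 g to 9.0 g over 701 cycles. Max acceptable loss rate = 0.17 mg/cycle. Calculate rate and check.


Rate = 1.194 mg/cycle
Passes: No


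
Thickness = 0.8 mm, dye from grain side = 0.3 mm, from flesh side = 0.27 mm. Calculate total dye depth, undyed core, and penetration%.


Total dyed = 0.3 + 0.27 = 0.57 mm
Undyed core = 0.8 - 0.57 = 0.23 mm
Penetration = 0.57 / 0.8 x 100 = 71.3%


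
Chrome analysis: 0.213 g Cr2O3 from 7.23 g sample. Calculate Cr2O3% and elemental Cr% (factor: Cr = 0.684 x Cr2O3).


Cr2O3 = 2.95%
Cr = 2.02%


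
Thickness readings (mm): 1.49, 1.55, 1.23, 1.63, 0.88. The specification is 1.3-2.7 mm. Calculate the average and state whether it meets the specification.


Average = 1.36 mm
Within specification: Yes

Sum = 6.78
Average = 6.78 / 5 = 1.36 mm
Specification range: 1.3 to 2.7 mm
Within spec: Yes


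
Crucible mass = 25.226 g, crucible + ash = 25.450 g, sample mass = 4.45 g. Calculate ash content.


Ash mass = 25.450 - 25.226 = 0.224 g
Ash% = 0.224 / 4.45 x 100 = 5.03%


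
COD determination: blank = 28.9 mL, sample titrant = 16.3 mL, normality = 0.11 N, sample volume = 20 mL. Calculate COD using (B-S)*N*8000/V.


554.4 mg/L

COD = (28.9 - 16.3) x 0.11 x 8000 / 20
COD = 12.6 x 0.11 x 8000 / 20
COD = 554.4 mg/L


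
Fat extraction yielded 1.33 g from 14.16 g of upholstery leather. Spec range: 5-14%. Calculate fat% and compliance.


Fat% = 1.33 / 14.16 x 100 = 9.4%
Spec range: 5-14%
Compliant: Yes


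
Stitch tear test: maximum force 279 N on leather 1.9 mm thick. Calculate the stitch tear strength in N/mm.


Stitch tear strength = force / thickness
STS = 279 / 1.9 = 146.8 N/mm


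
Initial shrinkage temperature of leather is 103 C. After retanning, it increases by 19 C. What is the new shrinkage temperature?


New Ts = 103 + 19 = 122 C


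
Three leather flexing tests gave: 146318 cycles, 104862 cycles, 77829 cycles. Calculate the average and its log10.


Average = 109670 cycles
log10 = 5.04


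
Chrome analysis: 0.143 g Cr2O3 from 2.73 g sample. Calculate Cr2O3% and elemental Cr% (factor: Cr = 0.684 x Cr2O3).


Cr2O3 = 5.24%
Cr = 3.58%

Cr2O3% = 0.143 / 2.73 x 100 = 5.24%
Cr% = 5.24 x 0.684 = 3.58%
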